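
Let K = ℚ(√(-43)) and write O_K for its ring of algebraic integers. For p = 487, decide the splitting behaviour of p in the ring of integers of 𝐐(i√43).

split

d = -43 ≡ 1 (mod 4), so O_K = ℤ[(1+√-43)/2] and disc(K) = d = -43.
487 ∤ -43, so 487 is unramified.
Legendre symbol by Euler's criterion: (-43/487) ≡ (-43)^243 ≡ 1 (mod 487), i.e. (-43/487) = 1.
(-43/487) = 1, so 487 splits.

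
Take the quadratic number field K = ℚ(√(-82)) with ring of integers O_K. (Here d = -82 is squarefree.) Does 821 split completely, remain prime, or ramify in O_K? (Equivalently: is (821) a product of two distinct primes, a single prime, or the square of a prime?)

-82 mod 4 = 2, hence disc K = 4·(-82) = -328 and O_K = ℤ[√-82].
821 ∤ -328, so 821 is unramified.
Euler's criterion: (-82)^410 mod 821 = 820. Thus (-82|821) = -1.
Legendre symbol -1 ⇒ 821 is inert.

inert — (821) stays prime in O_K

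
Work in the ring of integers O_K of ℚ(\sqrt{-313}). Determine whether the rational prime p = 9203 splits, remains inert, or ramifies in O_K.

d = -313 ≡ 3 (mod 4), so O_K = ℤ[√-313] and disc(K) = 4d = -1252.
disc(K) = -1252 is not divisible by 9203; 9203 is unramified.
(-313/9203) = 8890^4601 mod 9203 = 1, giving Legendre symbol 1.
d is a quadratic residue mod p, hence 9203 splits in O_K.

split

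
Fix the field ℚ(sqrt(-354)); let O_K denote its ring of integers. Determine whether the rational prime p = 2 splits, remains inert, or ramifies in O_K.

ramifies in O_K

Since -354 ≢ 1 mod 4, the ring of integers is ℤ[√-354] with discriminant 4·(-354) = -1416.
disc(K) = -1416 = 2·(-708), so p = 2 is ramified.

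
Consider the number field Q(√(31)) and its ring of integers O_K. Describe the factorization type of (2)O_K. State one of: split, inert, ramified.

31 mod 4 = 3, hence disc K = 4·31 = 124 and O_K = ℤ[√31].
Ramification test: 2 | 124. The prime 2 ramifies in K.

ramifies in O_K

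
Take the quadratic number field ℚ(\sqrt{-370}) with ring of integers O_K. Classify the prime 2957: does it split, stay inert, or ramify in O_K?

-370 mod 4 = 2, hence disc K = 4·(-370) = -1480 and O_K = ℤ[√-370].
disc(K) = -1480 is not divisible by 2957; 2957 is unramified.
Legendre symbol by Euler's criterion: (-370/2957) ≡ (-370)^1478 ≡ 1 (mod 2957), i.e. (-370/2957) = 1.
Legendre symbol 1 ⇒ 2957 is split.

2957 splits in O_K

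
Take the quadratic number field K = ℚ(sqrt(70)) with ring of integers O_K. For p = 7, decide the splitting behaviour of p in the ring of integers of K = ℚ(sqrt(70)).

p ramifies

d = 70 ≡ 2 (mod 4), so O_K = ℤ[√70] and disc(K) = 4d = 280.
Ramification test: 7 | 280. The prime 7 ramifies in K.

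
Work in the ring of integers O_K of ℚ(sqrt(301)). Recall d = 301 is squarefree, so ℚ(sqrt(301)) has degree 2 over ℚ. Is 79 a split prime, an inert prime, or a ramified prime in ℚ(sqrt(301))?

301 mod 4 = 1, hence disc K = 301 and O_K = ℤ[(1+√301)/2].
Since gcd(79, 301) = 1 the prime 79 does not ramify.
(301/79) = 64^39 mod 79 = 1, giving Legendre symbol 1.
Legendre symbol 1 ⇒ 79 is split.

splits completely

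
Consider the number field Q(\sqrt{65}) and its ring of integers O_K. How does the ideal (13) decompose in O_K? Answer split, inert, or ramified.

ramified

65 mod 4 = 1, hence disc K = 65 and O_K = ℤ[(1+√65)/2].
disc(K) = 65 = 13·5, so p = 13 is ramified.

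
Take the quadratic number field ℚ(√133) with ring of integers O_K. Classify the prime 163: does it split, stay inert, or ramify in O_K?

163 splits in O_K

Since 133 ≡ 1 mod 4, the ring of integers is ℤ[(1+√133)/2] with discriminant 133.
disc(K) = 133 is not divisible by 163; 163 is unramified.
Euler's criterion: 133^81 mod 163 = 1. Thus (133|163) = 1.
Legendre symbol 1 ⇒ 163 is split.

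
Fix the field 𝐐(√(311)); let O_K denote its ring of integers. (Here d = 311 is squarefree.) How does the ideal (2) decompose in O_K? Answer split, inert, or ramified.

Since 311 ≢ 1 mod 4, the ring of integers is ℤ[√311] with discriminant 4·311 = 1244.
disc(K) = 1244 = 2·622, so p = 2 is ramified.

ramified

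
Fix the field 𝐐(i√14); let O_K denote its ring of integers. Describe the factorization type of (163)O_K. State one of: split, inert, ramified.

Since -14 ≢ 1 mod 4, the ring of integers is ℤ[√-14] with discriminant 4·(-14) = -56.
disc(K) = -56 is not divisible by 163; 163 is unramified.
Compute (-14/163) via Euler: 149^((163-1)/2) mod 163 = 162, so (-14/163) = -1.
Legendre symbol -1 ⇒ 163 is inert.

inert — (163) stays prime in O_K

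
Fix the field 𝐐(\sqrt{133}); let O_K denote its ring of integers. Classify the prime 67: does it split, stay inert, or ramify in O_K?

inert

Since 133 ≡ 1 mod 4, the ring of integers is ℤ[(1+√133)/2] with discriminant 133.
Since gcd(67, 133) = 1 the prime 67 does not ramify.
(133/67) = 66^33 mod 67 = 66, giving Legendre symbol -1.
d is a non-residue mod p, hence 67 remains inert in O_K.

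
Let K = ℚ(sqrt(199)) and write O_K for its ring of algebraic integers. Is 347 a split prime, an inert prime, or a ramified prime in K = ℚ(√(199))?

d = 199 ≡ 3 (mod 4), so O_K = ℤ[√199] and disc(K) = 4d = 796.
disc(K) = 796 is not divisible by 347; 347 is unramified.
Euler's criterion: 199^173 mod 347 = 1. Thus (199|347) = 1.
d is a quadratic residue mod p, hence 347 splits in O_K.

347 splits in O_K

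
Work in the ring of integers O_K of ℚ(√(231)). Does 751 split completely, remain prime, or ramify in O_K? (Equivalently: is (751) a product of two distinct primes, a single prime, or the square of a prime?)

d = 231 ≡ 3 (mod 4), so O_K = ℤ[√231] and disc(K) = 4d = 924.
Since gcd(751, 924) = 1 the prime 751 does not ramify.
Euler's criterion: 231^375 mod 751 = 750. Thus (231|751) = -1.
Legendre symbol -1 ⇒ 751 is inert.

inert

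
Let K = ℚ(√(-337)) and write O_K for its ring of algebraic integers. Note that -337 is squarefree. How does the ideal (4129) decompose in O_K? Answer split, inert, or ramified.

Since -337 ≢ 1 mod 4, the ring of integers is ℤ[√-337] with discriminant 4·(-337) = -1348.
4129 ∤ -1348, so 4129 is unramified.
(-337/4129) = 3792^2064 mod 4129 = 1, giving Legendre symbol 1.
(-337/4129) = 1, so 4129 splits.

split — (4129) = 𝔭₁𝔭₂ with 𝔭₁ ≠ 𝔭₂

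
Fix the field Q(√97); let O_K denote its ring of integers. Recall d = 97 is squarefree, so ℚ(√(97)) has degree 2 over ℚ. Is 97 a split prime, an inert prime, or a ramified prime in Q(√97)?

d = 97 ≡ 1 (mod 4), so O_K = ℤ[(1+√97)/2] and disc(K) = d = 97.
disc(K) = 97 = 97·1, so p = 97 is ramified.

97 is ramified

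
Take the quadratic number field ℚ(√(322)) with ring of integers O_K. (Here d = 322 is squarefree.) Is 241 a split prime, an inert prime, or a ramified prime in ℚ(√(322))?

d = 322 ≡ 2 (mod 4), so O_K = ℤ[√322] and disc(K) = 4d = 1288.
disc(K) = 1288 is not divisible by 241; 241 is unramified.
Euler's criterion: 322^120 mod 241 = 1. Thus (322|241) = 1.
Legendre symbol 1 ⇒ 241 is split.

splits completely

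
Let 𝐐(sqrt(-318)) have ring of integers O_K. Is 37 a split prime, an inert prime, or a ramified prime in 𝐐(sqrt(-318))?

Since -318 ≢ 1 mod 4, the ring of integers is ℤ[√-318] with discriminant 4·(-318) = -1272.
37 ∤ -1272, so 37 is unramified.
Euler's criterion: (-318)^18 mod 37 = 36. Thus (-318|37) = -1.
Legendre symbol -1 ⇒ 37 is inert.

inert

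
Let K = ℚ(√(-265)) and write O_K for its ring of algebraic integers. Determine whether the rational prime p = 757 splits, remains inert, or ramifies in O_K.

d = -265 ≡ 3 (mod 4), so O_K = ℤ[√-265] and disc(K) = 4d = -1060.
757 ∤ -1060, so 757 is unramified.
Euler's criterion: (-265)^378 mod 757 = 756. Thus (-265|757) = -1.
d is a non-residue mod p, hence 757 remains inert in O_K.

inert — (757) stays prime in O_K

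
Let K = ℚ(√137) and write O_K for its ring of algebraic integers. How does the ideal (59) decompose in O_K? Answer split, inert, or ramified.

Since 137 ≡ 1 mod 4, the ring of integers is ℤ[(1+√137)/2] with discriminant 137.
Since gcd(59, 137) = 1 the prime 59 does not ramify.
(137/59) = 19^29 mod 59 = 1, giving Legendre symbol 1.
d is a quadratic residue mod p, hence 59 splits in O_K.

p splits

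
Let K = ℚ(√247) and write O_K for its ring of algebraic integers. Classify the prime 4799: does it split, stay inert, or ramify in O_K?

d = 247 ≡ 3 (mod 4), so O_K = ℤ[√247] and disc(K) = 4d = 988.
4799 ∤ 988, so 4799 is unramified.
(247/4799) = 247^2399 mod 4799 = 1, giving Legendre symbol 1.
Legendre symbol 1 ⇒ 4799 is split.

split — (4799) = 𝔭₁𝔭₂ with 𝔭₁ ≠ 𝔭₂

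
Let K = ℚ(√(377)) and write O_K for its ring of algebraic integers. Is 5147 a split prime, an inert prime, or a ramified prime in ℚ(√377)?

377 mod 4 = 1, hence disc K = 377 and O_K = ℤ[(1+√377)/2].
disc(K) = 377 is not divisible by 5147; 5147 is unramified.
Legendre symbol by Euler's criterion: (377/5147) ≡ 377^2573 ≡ 5146 (mod 5147), i.e. (377/5147) = -1.
Legendre symbol -1 ⇒ 5147 is inert.

inert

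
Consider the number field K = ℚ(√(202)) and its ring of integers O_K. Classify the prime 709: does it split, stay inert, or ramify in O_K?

d = 202 ≡ 2 (mod 4), so O_K = ℤ[√202] and disc(K) = 4d = 808.
709 ∤ 808, so 709 is unramified.
Legendre symbol by Euler's criterion: (202/709) ≡ 202^354 ≡ 1 (mod 709), i.e. (202/709) = 1.
d is a quadratic residue mod p, hence 709 splits in O_K.

split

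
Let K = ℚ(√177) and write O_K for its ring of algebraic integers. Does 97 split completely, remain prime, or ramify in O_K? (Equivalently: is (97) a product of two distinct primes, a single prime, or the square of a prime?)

p is inert

177 mod 4 = 1, hence disc K = 177 and O_K = ℤ[(1+√177)/2].
Since gcd(97, 177) = 1 the prime 97 does not ramify.
Euler's criterion: 177^48 mod 97 = 96. Thus (177|97) = -1.
d is a non-residue mod p, hence 97 remains inert in O_K.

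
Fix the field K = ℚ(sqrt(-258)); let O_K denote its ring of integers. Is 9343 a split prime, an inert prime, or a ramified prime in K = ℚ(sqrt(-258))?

-258 mod 4 = 2, hence disc K = 4·(-258) = -1032 and O_K = ℤ[√-258].
9343 ∤ -1032, so 9343 is unramified.
Legendre symbol by Euler's criterion: (-258/9343) ≡ (-258)^4671 ≡ 1 (mod 9343), i.e. (-258/9343) = 1.
Legendre symbol 1 ⇒ 9343 is split.

split — (9343) = 𝔭₁𝔭₂ with 𝔭₁ ≠ 𝔭₂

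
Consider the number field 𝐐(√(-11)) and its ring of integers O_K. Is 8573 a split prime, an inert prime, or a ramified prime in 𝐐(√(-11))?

-11 mod 4 = 1, hence disc K = -11 and O_K = ℤ[(1+√-11)/2].
Since gcd(8573, -11) = 1 the prime 8573 does not ramify.
Euler's criterion: (-11)^4286 mod 8573 = 1. Thus (-11|8573) = 1.
Legendre symbol 1 ⇒ 8573 is split.

split — (8573) = 𝔭₁𝔭₂ with 𝔭₁ ≠ 𝔭₂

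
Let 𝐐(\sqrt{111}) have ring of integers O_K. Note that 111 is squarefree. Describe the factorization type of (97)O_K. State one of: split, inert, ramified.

inert — (97) stays prime in O_K

d = 111 ≡ 3 (mod 4), so O_K = ℤ[√111] and disc(K) = 4d = 444.
97 ∤ 444, so 97 is unramified.
(111/97) = 14^48 mod 97 = 96, giving Legendre symbol -1.
Legendre symbol -1 ⇒ 97 is inert.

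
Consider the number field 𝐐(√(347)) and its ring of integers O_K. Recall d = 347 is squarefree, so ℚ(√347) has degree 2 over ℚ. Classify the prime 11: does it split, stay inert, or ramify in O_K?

remains prime (inert)

d = 347 ≡ 3 (mod 4), so O_K = ℤ[√347] and disc(K) = 4d = 1388.
disc(K) = 1388 is not divisible by 11; 11 is unramified.
Legendre symbol by Euler's criterion: (347/11) ≡ 347^5 ≡ 10 (mod 11), i.e. (347/11) = -1.
(347/11) = -1, so 11 is inert.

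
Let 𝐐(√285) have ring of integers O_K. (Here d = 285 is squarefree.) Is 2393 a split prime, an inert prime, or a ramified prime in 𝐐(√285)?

Since 285 ≡ 1 mod 4, the ring of integers is ℤ[(1+√285)/2] with discriminant 285.
2393 ∤ 285, so 2393 is unramified.
Legendre symbol by Euler's criterion: (285/2393) ≡ 285^1196 ≡ 2392 (mod 2393), i.e. (285/2393) = -1.
Legendre symbol -1 ⇒ 2393 is inert.

inert — (2393) stays prime in O_K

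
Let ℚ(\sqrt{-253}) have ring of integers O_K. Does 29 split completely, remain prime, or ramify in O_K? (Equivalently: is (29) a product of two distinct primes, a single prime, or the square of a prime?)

remains prime (inert)

Since -253 ≢ 1 mod 4, the ring of integers is ℤ[√-253] with discriminant 4·(-253) = -1012.
Since gcd(29, -1012) = 1 the prime 29 does not ramify.
Compute (-253/29) via Euler: 8^((29-1)/2) mod 29 = 28, so (-253/29) = -1.
d is a non-residue mod p, hence 29 remains inert in O_K.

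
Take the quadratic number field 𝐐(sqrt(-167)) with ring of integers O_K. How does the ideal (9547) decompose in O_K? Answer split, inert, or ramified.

-167 mod 4 = 1, hence disc K = -167 and O_K = ℤ[(1+√-167)/2].
Since gcd(9547, -167) = 1 the prime 9547 does not ramify.
Euler's criterion: (-167)^4773 mod 9547 = 1. Thus (-167|9547) = 1.
(-167/9547) = 1, so 9547 splits.

p splits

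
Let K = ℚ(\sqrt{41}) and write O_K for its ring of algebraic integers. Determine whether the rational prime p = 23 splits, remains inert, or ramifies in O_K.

Since 41 ≡ 1 mod 4, the ring of integers is ℤ[(1+√41)/2] with discriminant 41.
Since gcd(23, 41) = 1 the prime 23 does not ramify.
Euler's criterion: 41^11 mod 23 = 1. Thus (41|23) = 1.
(41/23) = 1, so 23 splits.

p splits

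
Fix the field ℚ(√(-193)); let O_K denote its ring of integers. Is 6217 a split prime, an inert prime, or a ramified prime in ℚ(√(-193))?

d = -193 ≡ 3 (mod 4), so O_K = ℤ[√-193] and disc(K) = 4d = -772.
disc(K) = -772 is not divisible by 6217; 6217 is unramified.
Compute (-193/6217) via Euler: 6024^((6217-1)/2) mod 6217 = 6216, so (-193/6217) = -1.
d is a non-residue mod p, hence 6217 remains inert in O_K.

inert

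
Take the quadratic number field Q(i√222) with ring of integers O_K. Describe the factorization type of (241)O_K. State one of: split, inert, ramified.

inert — (241) stays prime in O_K

d = -222 ≡ 2 (mod 4), so O_K = ℤ[√-222] and disc(K) = 4d = -888.
Since gcd(241, -888) = 1 the prime 241 does not ramify.
Euler's criterion: (-222)^120 mod 241 = 240. Thus (-222|241) = -1.
(-222/241) = -1, so 241 is inert.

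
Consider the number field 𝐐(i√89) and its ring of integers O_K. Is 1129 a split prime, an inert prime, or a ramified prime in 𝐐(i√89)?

remains prime (inert)

d = -89 ≡ 3 (mod 4), so O_K = ℤ[√-89] and disc(K) = 4d = -356.
Since gcd(1129, -356) = 1 the prime 1129 does not ramify.
Euler's criterion: (-89)^564 mod 1129 = 1128. Thus (-89|1129) = -1.
d is a non-residue mod p, hence 1129 remains inert in O_K.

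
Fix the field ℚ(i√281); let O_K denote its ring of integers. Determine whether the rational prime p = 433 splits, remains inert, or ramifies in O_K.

-281 mod 4 = 3, hence disc K = 4·(-281) = -1124 and O_K = ℤ[√-281].
disc(K) = -1124 is not divisible by 433; 433 is unramified.
(-281/433) = 152^216 mod 433 = 432, giving Legendre symbol -1.
(-281/433) = -1, so 433 is inert.

inert — (433) stays prime in O_K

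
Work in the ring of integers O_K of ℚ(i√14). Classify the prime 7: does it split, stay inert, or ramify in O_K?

ramifies in O_K

-14 mod 4 = 2, hence disc K = 4·(-14) = -56 and O_K = ℤ[√-14].
7 divides disc(K) = -56, so 7 ramifies.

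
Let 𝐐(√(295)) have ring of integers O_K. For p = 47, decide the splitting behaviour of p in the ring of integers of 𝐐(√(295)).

inert

d = 295 ≡ 3 (mod 4), so O_K = ℤ[√295] and disc(K) = 4d = 1180.
47 ∤ 1180, so 47 is unramified.
Euler's criterion: 295^23 mod 47 = 46. Thus (295|47) = -1.
(295/47) = -1, so 47 is inert.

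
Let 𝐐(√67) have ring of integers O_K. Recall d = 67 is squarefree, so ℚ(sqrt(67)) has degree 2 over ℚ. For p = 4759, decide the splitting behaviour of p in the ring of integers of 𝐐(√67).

Since 67 ≢ 1 mod 4, the ring of integers is ℤ[√67] with discriminant 4·67 = 268.
Since gcd(4759, 268) = 1 the prime 4759 does not ramify.
Legendre symbol by Euler's criterion: (67/4759) ≡ 67^2379 ≡ 1 (mod 4759), i.e. (67/4759) = 1.
Legendre symbol 1 ⇒ 4759 is split.

split — (4759) = 𝔭₁𝔭₂ with 𝔭₁ ≠ 𝔭₂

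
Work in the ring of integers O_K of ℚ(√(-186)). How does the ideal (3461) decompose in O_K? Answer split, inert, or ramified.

-186 mod 4 = 2, hence disc K = 4·(-186) = -744 and O_K = ℤ[√-186].
disc(K) = -744 is not divisible by 3461; 3461 is unramified.
Legendre symbol by Euler's criterion: (-186/3461) ≡ (-186)^1730 ≡ 1 (mod 3461), i.e. (-186/3461) = 1.
(-186/3461) = 1, so 3461 splits.

split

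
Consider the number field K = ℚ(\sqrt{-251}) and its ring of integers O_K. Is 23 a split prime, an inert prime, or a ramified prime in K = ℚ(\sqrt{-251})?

-251 mod 4 = 1, hence disc K = -251 and O_K = ℤ[(1+√-251)/2].
23 ∤ -251, so 23 is unramified.
(-251/23) = 2^11 mod 23 = 1, giving Legendre symbol 1.
(-251/23) = 1, so 23 splits.

p splits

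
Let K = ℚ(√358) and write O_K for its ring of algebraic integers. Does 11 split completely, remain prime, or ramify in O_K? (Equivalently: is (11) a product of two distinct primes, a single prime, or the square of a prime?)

358 mod 4 = 2, hence disc K = 4·358 = 1432 and O_K = ℤ[√358].
disc(K) = 1432 is not divisible by 11; 11 is unramified.
Compute (358/11) via Euler: 6^((11-1)/2) mod 11 = 10, so (358/11) = -1.
Legendre symbol -1 ⇒ 11 is inert.

p is inert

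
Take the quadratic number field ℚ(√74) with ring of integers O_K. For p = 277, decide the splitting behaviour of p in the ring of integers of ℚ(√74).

d = 74 ≡ 2 (mod 4), so O_K = ℤ[√74] and disc(K) = 4d = 296.
Since gcd(277, 296) = 1 the prime 277 does not ramify.
Euler's criterion: 74^138 mod 277 = 1. Thus (74|277) = 1.
Legendre symbol 1 ⇒ 277 is split.

splits completely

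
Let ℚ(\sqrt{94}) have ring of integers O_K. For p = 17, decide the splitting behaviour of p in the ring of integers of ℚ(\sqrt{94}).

splits completely

94 mod 4 = 2, hence disc K = 4·94 = 376 and O_K = ℤ[√94].
disc(K) = 376 is not divisible by 17; 17 is unramified.
(94/17) = 9^8 mod 17 = 1, giving Legendre symbol 1.
d is a quadratic residue mod p, hence 17 splits in O_K.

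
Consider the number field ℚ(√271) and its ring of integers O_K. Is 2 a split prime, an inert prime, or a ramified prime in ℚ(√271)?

2 is ramified

Since 271 ≢ 1 mod 4, the ring of integers is ℤ[√271] with discriminant 4·271 = 1084.
disc(K) = 1084 = 2·542, so p = 2 is ramified.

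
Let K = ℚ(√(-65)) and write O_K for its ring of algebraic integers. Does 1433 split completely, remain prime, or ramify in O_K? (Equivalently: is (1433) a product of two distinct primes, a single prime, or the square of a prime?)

-65 mod 4 = 3, hence disc K = 4·(-65) = -260 and O_K = ℤ[√-65].
1433 ∤ -260, so 1433 is unramified.
Compute (-65/1433) via Euler: 1368^((1433-1)/2) mod 1433 = 1432, so (-65/1433) = -1.
d is a non-residue mod p, hence 1433 remains inert in O_K.

p is inert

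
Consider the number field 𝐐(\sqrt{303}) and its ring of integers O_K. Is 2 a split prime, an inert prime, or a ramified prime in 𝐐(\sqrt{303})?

p ramifies

303 mod 4 = 3, hence disc K = 4·303 = 1212 and O_K = ℤ[√303].
2 divides disc(K) = 1212, so 2 ramifies.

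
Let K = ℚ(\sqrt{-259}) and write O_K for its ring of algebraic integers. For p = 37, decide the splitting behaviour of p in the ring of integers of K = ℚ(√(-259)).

ramified

Since -259 ≡ 1 mod 4, the ring of integers is ℤ[(1+√-259)/2] with discriminant -259.
disc(K) = -259 = 37·(-7), so p = 37 is ramified.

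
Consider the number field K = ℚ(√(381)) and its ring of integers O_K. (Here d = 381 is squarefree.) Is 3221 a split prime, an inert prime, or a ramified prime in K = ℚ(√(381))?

d = 381 ≡ 1 (mod 4), so O_K = ℤ[(1+√381)/2] and disc(K) = d = 381.
Since gcd(3221, 381) = 1 the prime 3221 does not ramify.
Compute (381/3221) via Euler: 381^((3221-1)/2) mod 3221 = 1, so (381/3221) = 1.
d is a quadratic residue mod p, hence 3221 splits in O_K.

split — (3221) = 𝔭₁𝔭₂ with 𝔭₁ ≠ 𝔭₂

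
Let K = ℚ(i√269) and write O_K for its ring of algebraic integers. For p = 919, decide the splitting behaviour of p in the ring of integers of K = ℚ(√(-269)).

d = -269 ≡ 3 (mod 4), so O_K = ℤ[√-269] and disc(K) = 4d = -1076.
Since gcd(919, -1076) = 1 the prime 919 does not ramify.
Euler's criterion: (-269)^459 mod 919 = 1. Thus (-269|919) = 1.
(-269/919) = 1, so 919 splits.

split — (919) = 𝔭₁𝔭₂ with 𝔭₁ ≠ 𝔭₂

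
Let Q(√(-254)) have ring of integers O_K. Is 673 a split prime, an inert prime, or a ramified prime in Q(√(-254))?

-254 mod 4 = 2, hence disc K = 4·(-254) = -1016 and O_K = ℤ[√-254].
673 ∤ -1016, so 673 is unramified.
Legendre symbol by Euler's criterion: (-254/673) ≡ (-254)^336 ≡ 1 (mod 673), i.e. (-254/673) = 1.
Legendre symbol 1 ⇒ 673 is split.

p splits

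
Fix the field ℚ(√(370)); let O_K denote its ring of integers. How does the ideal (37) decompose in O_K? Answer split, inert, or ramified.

p ramifies

d = 370 ≡ 2 (mod 4), so O_K = ℤ[√370] and disc(K) = 4d = 1480.
disc(K) = 1480 = 37·40, so p = 37 is ramified.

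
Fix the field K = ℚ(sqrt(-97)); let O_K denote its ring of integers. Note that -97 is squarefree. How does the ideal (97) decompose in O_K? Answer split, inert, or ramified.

d = -97 ≡ 3 (mod 4), so O_K = ℤ[√-97] and disc(K) = 4d = -388.
97 divides disc(K) = -388, so 97 ramifies.

97 is ramified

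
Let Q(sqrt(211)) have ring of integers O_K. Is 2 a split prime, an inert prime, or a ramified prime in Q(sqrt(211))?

2 is ramified

Since 211 ≢ 1 mod 4, the ring of integers is ℤ[√211] with discriminant 4·211 = 844.
2 divides disc(K) = 844, so 2 ramifies.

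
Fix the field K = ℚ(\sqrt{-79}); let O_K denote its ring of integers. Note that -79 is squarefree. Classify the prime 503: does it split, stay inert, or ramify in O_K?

Since -79 ≡ 1 mod 4, the ring of integers is ℤ[(1+√-79)/2] with discriminant -79.
503 ∤ -79, so 503 is unramified.
(-79/503) = 424^251 mod 503 = 502, giving Legendre symbol -1.
Legendre symbol -1 ⇒ 503 is inert.

remains prime (inert)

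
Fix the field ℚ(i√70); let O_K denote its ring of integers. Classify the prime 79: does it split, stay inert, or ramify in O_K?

79 splits in O_K

Since -70 ≢ 1 mod 4, the ring of integers is ℤ[√-70] with discriminant 4·(-70) = -280.
79 ∤ -280, so 79 is unramified.
Euler's criterion: (-70)^39 mod 79 = 1. Thus (-70|79) = 1.
d is a quadratic residue mod p, hence 79 splits in O_K.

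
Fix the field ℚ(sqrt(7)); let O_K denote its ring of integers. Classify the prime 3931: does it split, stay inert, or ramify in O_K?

Since 7 ≢ 1 mod 4, the ring of integers is ℤ[√7] with discriminant 4·7 = 28.
disc(K) = 28 is not divisible by 3931; 3931 is unramified.
Compute (7/3931) via Euler: 7^((3931-1)/2) mod 3931 = 3930, so (7/3931) = -1.
d is a non-residue mod p, hence 3931 remains inert in O_K.

remains prime (inert)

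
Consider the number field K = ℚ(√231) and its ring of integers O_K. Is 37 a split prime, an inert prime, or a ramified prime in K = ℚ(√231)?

split — (37) = 𝔭₁𝔭₂ with 𝔭₁ ≠ 𝔭₂

Since 231 ≢ 1 mod 4, the ring of integers is ℤ[√231] with discriminant 4·231 = 924.
37 ∤ 924, so 37 is unramified.
Legendre symbol by Euler's criterion: (231/37) ≡ 231^18 ≡ 1 (mod 37), i.e. (231/37) = 1.
Legendre symbol 1 ⇒ 37 is split.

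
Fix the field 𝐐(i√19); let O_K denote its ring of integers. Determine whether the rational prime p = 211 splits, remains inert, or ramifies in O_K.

remains prime (inert)

-19 mod 4 = 1, hence disc K = -19 and O_K = ℤ[(1+√-19)/2].
Since gcd(211, -19) = 1 the prime 211 does not ramify.
Compute (-19/211) via Euler: 192^((211-1)/2) mod 211 = 210, so (-19/211) = -1.
d is a non-residue mod p, hence 211 remains inert in O_K.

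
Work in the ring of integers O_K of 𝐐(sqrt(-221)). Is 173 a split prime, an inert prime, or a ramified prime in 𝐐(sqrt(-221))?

-221 mod 4 = 3, hence disc K = 4·(-221) = -884 and O_K = ℤ[√-221].
Since gcd(173, -884) = 1 the prime 173 does not ramify.
Euler's criterion: (-221)^86 mod 173 = 172. Thus (-221|173) = -1.
(-221/173) = -1, so 173 is inert.

p is inert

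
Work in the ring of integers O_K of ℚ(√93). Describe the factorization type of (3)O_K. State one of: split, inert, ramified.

d = 93 ≡ 1 (mod 4), so O_K = ℤ[(1+√93)/2] and disc(K) = d = 93.
Ramification test: 3 | 93. The prime 3 ramifies in K.

ramifies in O_K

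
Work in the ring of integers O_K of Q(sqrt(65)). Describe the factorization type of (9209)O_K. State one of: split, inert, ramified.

remains prime (inert)

Since 65 ≡ 1 mod 4, the ring of integers is ℤ[(1+√65)/2] with discriminant 65.
disc(K) = 65 is not divisible by 9209; 9209 is unramified.
Legendre symbol by Euler's criterion: (65/9209) ≡ 65^4604 ≡ 9208 (mod 9209), i.e. (65/9209) = -1.
d is a non-residue mod p, hence 9209 remains inert in O_K.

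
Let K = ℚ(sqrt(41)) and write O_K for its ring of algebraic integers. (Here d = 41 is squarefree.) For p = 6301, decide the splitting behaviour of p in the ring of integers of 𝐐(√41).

41 mod 4 = 1, hence disc K = 41 and O_K = ℤ[(1+√41)/2].
6301 ∤ 41, so 6301 is unramified.
Euler's criterion: 41^3150 mod 6301 = 6300. Thus (41|6301) = -1.
(41/6301) = -1, so 6301 is inert.

6301 remains inert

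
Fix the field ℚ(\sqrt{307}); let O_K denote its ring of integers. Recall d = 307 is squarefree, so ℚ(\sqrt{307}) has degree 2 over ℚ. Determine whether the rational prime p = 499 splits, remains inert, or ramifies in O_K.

split — (499) = 𝔭₁𝔭₂ with 𝔭₁ ≠ 𝔭₂

307 mod 4 = 3, hence disc K = 4·307 = 1228 and O_K = ℤ[√307].
499 ∤ 1228, so 499 is unramified.
Compute (307/499) via Euler: 307^((499-1)/2) mod 499 = 1, so (307/499) = 1.
Legendre symbol 1 ⇒ 499 is split.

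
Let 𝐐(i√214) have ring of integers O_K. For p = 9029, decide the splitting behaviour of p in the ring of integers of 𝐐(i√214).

Since -214 ≢ 1 mod 4, the ring of integers is ℤ[√-214] with discriminant 4·(-214) = -856.
9029 ∤ -856, so 9029 is unramified.
Euler's criterion: (-214)^4514 mod 9029 = 9028. Thus (-214|9029) = -1.
d is a non-residue mod p, hence 9029 remains inert in O_K.

inert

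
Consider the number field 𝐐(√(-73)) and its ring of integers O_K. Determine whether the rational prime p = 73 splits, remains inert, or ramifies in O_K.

p ramifies

-73 mod 4 = 3, hence disc K = 4·(-73) = -292 and O_K = ℤ[√-73].
Ramification test: 73 | -292. The prime 73 ramifies in K.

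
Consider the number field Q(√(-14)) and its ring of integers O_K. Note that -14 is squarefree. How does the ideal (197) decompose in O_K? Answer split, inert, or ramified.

remains prime (inert)

d = -14 ≡ 2 (mod 4), so O_K = ℤ[√-14] and disc(K) = 4d = -56.
197 ∤ -56, so 197 is unramified.
Compute (-14/197) via Euler: 183^((197-1)/2) mod 197 = 196, so (-14/197) = -1.
Legendre symbol -1 ⇒ 197 is inert.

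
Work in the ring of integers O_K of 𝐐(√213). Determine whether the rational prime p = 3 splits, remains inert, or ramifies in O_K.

Since 213 ≡ 1 mod 4, the ring of integers is ℤ[(1+√213)/2] with discriminant 213.
Ramification test: 3 | 213. The prime 3 ramifies in K.

3 is ramified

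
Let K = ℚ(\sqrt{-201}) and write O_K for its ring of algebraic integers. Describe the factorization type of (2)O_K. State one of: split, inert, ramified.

-201 mod 4 = 3, hence disc K = 4·(-201) = -804 and O_K = ℤ[√-201].
2 divides disc(K) = -804, so 2 ramifies.

ramified — (2) = 𝔭²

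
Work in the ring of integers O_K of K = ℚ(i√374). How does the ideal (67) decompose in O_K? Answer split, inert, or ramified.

67 remains inert

-374 mod 4 = 2, hence disc K = 4·(-374) = -1496 and O_K = ℤ[√-374].
67 ∤ -1496, so 67 is unramified.
Euler's criterion: (-374)^33 mod 67 = 66. Thus (-374|67) = -1.
d is a non-residue mod p, hence 67 remains inert in O_K.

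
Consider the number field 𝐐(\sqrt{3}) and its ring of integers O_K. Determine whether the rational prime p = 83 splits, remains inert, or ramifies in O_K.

split

Since 3 ≢ 1 mod 4, the ring of integers is ℤ[√3] with discriminant 4·3 = 12.
83 ∤ 12, so 83 is unramified.
Euler's criterion: 3^41 mod 83 = 1. Thus (3|83) = 1.
(3/83) = 1, so 83 splits.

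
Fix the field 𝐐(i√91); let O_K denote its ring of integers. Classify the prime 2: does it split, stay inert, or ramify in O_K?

remains prime (inert)

d = -91 ≡ 1 (mod 4), so O_K = ℤ[(1+√-91)/2] and disc(K) = d = -91.
Since gcd(2, -91) = 1 the prime 2 does not ramify.
For p = 2 with d ≡ 1 (mod 4): d mod 8 = 5, so 2 is inert.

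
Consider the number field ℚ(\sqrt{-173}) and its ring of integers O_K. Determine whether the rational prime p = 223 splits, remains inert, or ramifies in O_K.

d = -173 ≡ 3 (mod 4), so O_K = ℤ[√-173] and disc(K) = 4d = -692.
disc(K) = -692 is not divisible by 223; 223 is unramified.
Compute (-173/223) via Euler: 50^((223-1)/2) mod 223 = 1, so (-173/223) = 1.
(-173/223) = 1, so 223 splits.

split — (223) = 𝔭₁𝔭₂ with 𝔭₁ ≠ 𝔭₂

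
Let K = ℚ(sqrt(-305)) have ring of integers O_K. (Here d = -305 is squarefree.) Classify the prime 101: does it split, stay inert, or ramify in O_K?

inert

-305 mod 4 = 3, hence disc K = 4·(-305) = -1220 and O_K = ℤ[√-305].
Since gcd(101, -1220) = 1 the prime 101 does not ramify.
Legendre symbol by Euler's criterion: (-305/101) ≡ (-305)^50 ≡ 100 (mod 101), i.e. (-305/101) = -1.
(-305/101) = -1, so 101 is inert.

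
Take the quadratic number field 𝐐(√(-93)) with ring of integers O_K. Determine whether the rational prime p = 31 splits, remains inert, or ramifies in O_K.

ramified — (31) = 𝔭²

d = -93 ≡ 3 (mod 4), so O_K = ℤ[√-93] and disc(K) = 4d = -372.
disc(K) = -372 = 31·(-12), so p = 31 is ramified.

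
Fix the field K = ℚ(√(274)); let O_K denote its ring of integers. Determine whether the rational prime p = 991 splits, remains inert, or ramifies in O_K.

274 mod 4 = 2, hence disc K = 4·274 = 1096 and O_K = ℤ[√274].
Since gcd(991, 1096) = 1 the prime 991 does not ramify.
Compute (274/991) via Euler: 274^((991-1)/2) mod 991 = 1, so (274/991) = 1.
(274/991) = 1, so 991 splits.

splits completely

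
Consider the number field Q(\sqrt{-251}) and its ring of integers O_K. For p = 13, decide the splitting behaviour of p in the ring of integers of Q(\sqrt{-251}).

p splits

d = -251 ≡ 1 (mod 4), so O_K = ℤ[(1+√-251)/2] and disc(K) = d = -251.
disc(K) = -251 is not divisible by 13; 13 is unramified.
Euler's criterion: (-251)^6 mod 13 = 1. Thus (-251|13) = 1.
d is a quadratic residue mod p, hence 13 splits in O_K.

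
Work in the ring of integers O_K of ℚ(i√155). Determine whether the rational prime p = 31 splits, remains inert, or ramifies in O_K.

d = -155 ≡ 1 (mod 4), so O_K = ℤ[(1+√-155)/2] and disc(K) = d = -155.
Ramification test: 31 | -155. The prime 31 ramifies in K.

ramifies in O_K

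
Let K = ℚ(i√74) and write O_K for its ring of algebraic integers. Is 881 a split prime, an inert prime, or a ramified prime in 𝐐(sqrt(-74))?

-74 mod 4 = 2, hence disc K = 4·(-74) = -296 and O_K = ℤ[√-74].
881 ∤ -296, so 881 is unramified.
(-74/881) = 807^440 mod 881 = 1, giving Legendre symbol 1.
d is a quadratic residue mod p, hence 881 splits in O_K.

split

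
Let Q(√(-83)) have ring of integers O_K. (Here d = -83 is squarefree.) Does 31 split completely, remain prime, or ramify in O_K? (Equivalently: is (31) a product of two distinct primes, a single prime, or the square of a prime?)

split

d = -83 ≡ 1 (mod 4), so O_K = ℤ[(1+√-83)/2] and disc(K) = d = -83.
Since gcd(31, -83) = 1 the prime 31 does not ramify.
Euler's criterion: (-83)^15 mod 31 = 1. Thus (-83|31) = 1.
(-83/31) = 1, so 31 splits.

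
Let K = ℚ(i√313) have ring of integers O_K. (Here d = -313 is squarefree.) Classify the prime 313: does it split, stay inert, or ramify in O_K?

p ramifies

d = -313 ≡ 3 (mod 4), so O_K = ℤ[√-313] and disc(K) = 4d = -1252.
313 divides disc(K) = -1252, so 313 ramifies.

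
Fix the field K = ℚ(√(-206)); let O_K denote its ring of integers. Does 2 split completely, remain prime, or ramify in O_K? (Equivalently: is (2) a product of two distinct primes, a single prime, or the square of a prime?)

d = -206 ≡ 2 (mod 4), so O_K = ℤ[√-206] and disc(K) = 4d = -824.
2 divides disc(K) = -824, so 2 ramifies.

ramified — (2) = 𝔭²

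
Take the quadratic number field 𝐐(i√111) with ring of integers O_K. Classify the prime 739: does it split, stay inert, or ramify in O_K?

d = -111 ≡ 1 (mod 4), so O_K = ℤ[(1+√-111)/2] and disc(K) = d = -111.
739 ∤ -111, so 739 is unramified.
(-111/739) = 628^369 mod 739 = 1, giving Legendre symbol 1.
d is a quadratic residue mod p, hence 739 splits in O_K.

split — (739) = 𝔭₁𝔭₂ with 𝔭₁ ≠ 𝔭₂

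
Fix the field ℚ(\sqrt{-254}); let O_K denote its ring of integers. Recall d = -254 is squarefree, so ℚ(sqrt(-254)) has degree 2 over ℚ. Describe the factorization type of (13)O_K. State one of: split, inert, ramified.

-254 mod 4 = 2, hence disc K = 4·(-254) = -1016 and O_K = ℤ[√-254].
13 ∤ -1016, so 13 is unramified.
Compute (-254/13) via Euler: 6^((13-1)/2) mod 13 = 12, so (-254/13) = -1.
(-254/13) = -1, so 13 is inert.

p is inert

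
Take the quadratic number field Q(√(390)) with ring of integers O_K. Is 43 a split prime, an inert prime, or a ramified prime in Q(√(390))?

390 mod 4 = 2, hence disc K = 4·390 = 1560 and O_K = ℤ[√390].
Since gcd(43, 1560) = 1 the prime 43 does not ramify.
Compute (390/43) via Euler: 3^((43-1)/2) mod 43 = 42, so (390/43) = -1.
d is a non-residue mod p, hence 43 remains inert in O_K.

43 remains inert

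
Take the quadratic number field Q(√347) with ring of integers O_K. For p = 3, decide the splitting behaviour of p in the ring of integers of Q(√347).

Since 347 ≢ 1 mod 4, the ring of integers is ℤ[√347] with discriminant 4·347 = 1388.
disc(K) = 1388 is not divisible by 3; 3 is unramified.
Legendre symbol by Euler's criterion: (347/3) ≡ 347^1 ≡ 2 (mod 3), i.e. (347/3) = -1.
(347/3) = -1, so 3 is inert.

3 remains inert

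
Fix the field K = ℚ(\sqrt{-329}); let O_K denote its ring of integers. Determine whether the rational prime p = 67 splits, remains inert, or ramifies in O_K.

splits completely

d = -329 ≡ 3 (mod 4), so O_K = ℤ[√-329] and disc(K) = 4d = -1316.
Since gcd(67, -1316) = 1 the prime 67 does not ramify.
(-329/67) = 6^33 mod 67 = 1, giving Legendre symbol 1.
Legendre symbol 1 ⇒ 67 is split.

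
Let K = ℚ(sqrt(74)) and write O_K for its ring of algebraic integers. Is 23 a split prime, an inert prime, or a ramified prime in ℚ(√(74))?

Since 74 ≢ 1 mod 4, the ring of integers is ℤ[√74] with discriminant 4·74 = 296.
disc(K) = 296 is not divisible by 23; 23 is unramified.
Euler's criterion: 74^11 mod 23 = 22. Thus (74|23) = -1.
Legendre symbol -1 ⇒ 23 is inert.

remains prime (inert)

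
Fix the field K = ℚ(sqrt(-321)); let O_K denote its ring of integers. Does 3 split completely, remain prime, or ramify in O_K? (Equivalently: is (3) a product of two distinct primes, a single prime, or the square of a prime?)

-321 mod 4 = 3, hence disc K = 4·(-321) = -1284 and O_K = ℤ[√-321].
disc(K) = -1284 = 3·(-428), so p = 3 is ramified.

3 is ramified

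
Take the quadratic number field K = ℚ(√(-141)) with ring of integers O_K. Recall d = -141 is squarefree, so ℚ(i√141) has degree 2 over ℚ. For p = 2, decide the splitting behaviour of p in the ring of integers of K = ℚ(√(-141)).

d = -141 ≡ 3 (mod 4), so O_K = ℤ[√-141] and disc(K) = 4d = -564.
disc(K) = -564 = 2·(-282), so p = 2 is ramified.

2 is ramified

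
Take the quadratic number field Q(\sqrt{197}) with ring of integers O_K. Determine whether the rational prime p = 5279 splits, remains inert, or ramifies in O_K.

5279 splits in O_K

197 mod 4 = 1, hence disc K = 197 and O_K = ℤ[(1+√197)/2].
5279 ∤ 197, so 5279 is unramified.
Legendre symbol by Euler's criterion: (197/5279) ≡ 197^2639 ≡ 1 (mod 5279), i.e. (197/5279) = 1.
(197/5279) = 1, so 5279 splits.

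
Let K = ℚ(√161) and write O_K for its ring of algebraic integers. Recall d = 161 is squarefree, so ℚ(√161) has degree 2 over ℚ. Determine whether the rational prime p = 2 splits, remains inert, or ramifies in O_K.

split — (2) = 𝔭₁𝔭₂ with 𝔭₁ ≠ 𝔭₂

161 mod 4 = 1, hence disc K = 161 and O_K = ℤ[(1+√161)/2].
Since gcd(2, 161) = 1 the prime 2 does not ramify.
For p = 2 with d ≡ 1 (mod 4): d mod 8 = 1, so 2 splits.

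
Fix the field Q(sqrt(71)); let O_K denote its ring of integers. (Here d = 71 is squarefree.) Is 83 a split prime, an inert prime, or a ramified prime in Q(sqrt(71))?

71 mod 4 = 3, hence disc K = 4·71 = 284 and O_K = ℤ[√71].
Since gcd(83, 284) = 1 the prime 83 does not ramify.
Compute (71/83) via Euler: 71^((83-1)/2) mod 83 = 82, so (71/83) = -1.
(71/83) = -1, so 83 is inert.

inert — (83) stays prime in O_K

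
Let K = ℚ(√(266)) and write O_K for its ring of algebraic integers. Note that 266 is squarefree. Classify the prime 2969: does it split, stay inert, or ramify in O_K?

split — (2969) = 𝔭₁𝔭₂ with 𝔭₁ ≠ 𝔭₂

Since 266 ≢ 1 mod 4, the ring of integers is ℤ[√266] with discriminant 4·266 = 1064.
2969 ∤ 1064, so 2969 is unramified.
Legendre symbol by Euler's criterion: (266/2969) ≡ 266^1484 ≡ 1 (mod 2969), i.e. (266/2969) = 1.
Legendre symbol 1 ⇒ 2969 is split.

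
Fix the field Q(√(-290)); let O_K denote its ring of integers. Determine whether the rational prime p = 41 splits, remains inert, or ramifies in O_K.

Since -290 ≢ 1 mod 4, the ring of integers is ℤ[√-290] with discriminant 4·(-290) = -1160.
Since gcd(41, -1160) = 1 the prime 41 does not ramify.
(-290/41) = 38^20 mod 41 = 40, giving Legendre symbol -1.
(-290/41) = -1, so 41 is inert.

remains prime (inert)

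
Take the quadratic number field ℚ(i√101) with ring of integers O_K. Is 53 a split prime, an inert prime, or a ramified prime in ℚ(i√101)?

inert — (53) stays prime in O_K

-101 mod 4 = 3, hence disc K = 4·(-101) = -404 and O_K = ℤ[√-101].
53 ∤ -404, so 53 is unramified.
(-101/53) = 5^26 mod 53 = 52, giving Legendre symbol -1.
Legendre symbol -1 ⇒ 53 is inert.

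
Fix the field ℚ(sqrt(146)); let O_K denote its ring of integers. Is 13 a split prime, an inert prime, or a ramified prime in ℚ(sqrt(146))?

d = 146 ≡ 2 (mod 4), so O_K = ℤ[√146] and disc(K) = 4d = 584.
13 ∤ 584, so 13 is unramified.
Legendre symbol by Euler's criterion: (146/13) ≡ 146^6 ≡ 1 (mod 13), i.e. (146/13) = 1.
Legendre symbol 1 ⇒ 13 is split.

split — (13) = 𝔭₁𝔭₂ with 𝔭₁ ≠ 𝔭₂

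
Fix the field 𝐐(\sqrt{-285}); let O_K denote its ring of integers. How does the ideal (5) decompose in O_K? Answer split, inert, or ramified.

p ramifies

-285 mod 4 = 3, hence disc K = 4·(-285) = -1140 and O_K = ℤ[√-285].
disc(K) = -1140 = 5·(-228), so p = 5 is ramified.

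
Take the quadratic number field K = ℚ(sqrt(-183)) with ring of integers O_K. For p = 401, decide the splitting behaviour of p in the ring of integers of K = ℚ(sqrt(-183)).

-183 mod 4 = 1, hence disc K = -183 and O_K = ℤ[(1+√-183)/2].
Since gcd(401, -183) = 1 the prime 401 does not ramify.
Compute (-183/401) via Euler: 218^((401-1)/2) mod 401 = 1, so (-183/401) = 1.
(-183/401) = 1, so 401 splits.

split — (401) = 𝔭₁𝔭₂ with 𝔭₁ ≠ 𝔭₂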